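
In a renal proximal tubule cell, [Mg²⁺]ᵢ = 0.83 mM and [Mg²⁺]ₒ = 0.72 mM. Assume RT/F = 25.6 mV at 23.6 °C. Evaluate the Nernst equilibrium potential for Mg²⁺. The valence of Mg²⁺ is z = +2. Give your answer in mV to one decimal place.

-1.8 mV

E = (25.6/z) · ln([Mg²⁺]_out/[Mg²⁺]_in) with z = +2.
= (25.6/2) · ln(0.72/0.83) = 12.80 · ln(0.8675)
= 12.80 · (-0.1422) = -1.82 mV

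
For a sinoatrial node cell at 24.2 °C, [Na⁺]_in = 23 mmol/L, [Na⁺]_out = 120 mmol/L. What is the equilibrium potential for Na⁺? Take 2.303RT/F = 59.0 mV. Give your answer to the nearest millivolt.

42 mV

E = (59.0/z) · log₁₀([Na⁺]_out/[Na⁺]_in) with z = +1.
= (59.0/1) · log₁₀(120/23) = 59.00 · log₁₀(5.217)
= 59.00 · (0.7175) = 42.33 mV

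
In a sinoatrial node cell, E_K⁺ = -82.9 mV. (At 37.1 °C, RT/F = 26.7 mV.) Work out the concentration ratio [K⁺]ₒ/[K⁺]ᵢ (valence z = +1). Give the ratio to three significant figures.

0.0448

ln([out]/[in]) = E·z/(26.7) = -82.9 × 1 / 26.7 = -3.1049
[out]/[in] = e^(-3.1049) = 0.04483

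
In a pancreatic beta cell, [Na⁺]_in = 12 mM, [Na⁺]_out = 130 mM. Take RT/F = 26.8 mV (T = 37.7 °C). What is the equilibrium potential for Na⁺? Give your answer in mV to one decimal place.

63.9 mV

E = (26.8/z) · ln([Na⁺]_out/[Na⁺]_in) with z = +1.
= (26.8/1) · ln(130/12) = 26.80 · ln(10.83)
= 26.80 · (2.3826) = 63.85 mV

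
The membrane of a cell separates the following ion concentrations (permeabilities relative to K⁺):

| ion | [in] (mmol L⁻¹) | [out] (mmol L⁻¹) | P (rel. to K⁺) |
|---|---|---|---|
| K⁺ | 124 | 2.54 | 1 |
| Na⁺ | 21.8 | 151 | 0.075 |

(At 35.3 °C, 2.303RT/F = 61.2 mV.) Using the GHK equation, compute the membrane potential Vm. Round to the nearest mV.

Vm = 61.2 · log₁₀[(Σ P·[cation]ₒ + Σ P·[anion]ᵢ) / (Σ P·[cation]ᵢ + Σ P·[anion]ₒ)]
Numerator = 1×2.54 + 0.075×151 = 13.86
Denominator = 1×124 + 0.075×21.8 = 125.6
Vm = 61.2 · log₁₀(0.11036) = 61.2 × (-0.9572) = -58.58 mV

-59 mV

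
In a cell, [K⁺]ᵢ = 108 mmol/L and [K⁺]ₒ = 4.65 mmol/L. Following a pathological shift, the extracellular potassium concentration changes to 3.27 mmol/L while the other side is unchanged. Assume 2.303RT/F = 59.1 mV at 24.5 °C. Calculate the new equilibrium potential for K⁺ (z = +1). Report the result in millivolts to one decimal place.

-89.8 mV

After the shift: [K⁺]_out = 3.27, [K⁺]_in = 108 mmol/L.
E_new = (59.1/1)·log₁₀(3.27/108) = 59.10 · (-1.5189) = -89.77 mV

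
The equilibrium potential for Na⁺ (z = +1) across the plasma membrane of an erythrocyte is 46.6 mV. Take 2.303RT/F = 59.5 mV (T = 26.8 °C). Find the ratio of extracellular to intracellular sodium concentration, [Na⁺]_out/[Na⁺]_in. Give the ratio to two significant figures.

6.1

log₁₀([out]/[in]) = E·z/(59.5) = 46.6 × 1 / 59.5 = 0.7832
[out]/[in] = 10^(0.7832) = 6.07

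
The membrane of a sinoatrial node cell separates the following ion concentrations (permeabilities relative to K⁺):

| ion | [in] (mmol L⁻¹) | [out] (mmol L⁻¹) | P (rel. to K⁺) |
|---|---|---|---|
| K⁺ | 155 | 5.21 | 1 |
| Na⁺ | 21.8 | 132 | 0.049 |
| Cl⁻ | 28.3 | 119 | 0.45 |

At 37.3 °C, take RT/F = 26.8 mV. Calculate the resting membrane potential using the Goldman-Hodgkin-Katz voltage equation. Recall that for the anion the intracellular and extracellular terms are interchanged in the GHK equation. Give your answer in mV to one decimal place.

Vm = 26.8 · ln[(Σ P·[cation]ₒ + Σ P·[anion]ᵢ) / (Σ P·[cation]ᵢ + Σ P·[anion]ₒ)]
Numerator = 1×5.21 + 0.049×132 + 0.45×28.3 = 24.41
Denominator = 1×155 + 0.049×21.8 + 0.45×119 = 209.6
Vm = 26.8 · ln(0.11646) = 26.8 × (-2.1502) = -57.62 mV

-57.6 mV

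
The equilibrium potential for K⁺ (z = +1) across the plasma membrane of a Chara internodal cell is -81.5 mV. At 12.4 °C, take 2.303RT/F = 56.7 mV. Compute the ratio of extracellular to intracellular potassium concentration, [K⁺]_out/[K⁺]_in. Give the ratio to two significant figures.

0.037

log₁₀([out]/[in]) = E·z/(56.7) = -81.5 × 1 / 56.7 = -1.4374
[out]/[in] = 10^(-1.4374) = 0.03653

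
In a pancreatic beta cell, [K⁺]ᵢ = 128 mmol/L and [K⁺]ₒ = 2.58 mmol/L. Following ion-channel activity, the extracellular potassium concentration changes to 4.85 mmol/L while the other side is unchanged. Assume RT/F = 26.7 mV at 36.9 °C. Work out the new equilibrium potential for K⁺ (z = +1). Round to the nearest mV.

After the shift: [K⁺]_out = 4.85, [K⁺]_in = 128 mmol/L.
E_new = (26.7/1)·ln(4.85/128) = 26.70 · (-3.2731) = -87.39 mV

-87 mV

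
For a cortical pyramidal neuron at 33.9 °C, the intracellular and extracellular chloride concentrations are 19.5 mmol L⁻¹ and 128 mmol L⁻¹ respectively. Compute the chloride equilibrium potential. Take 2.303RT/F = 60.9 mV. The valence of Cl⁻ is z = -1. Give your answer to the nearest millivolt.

-50 mV

E = (60.9/z) · log₁₀([Cl⁻]_out/[Cl⁻]_in) with z = -1.
For an anion, dividing by z = -1 reverses the sign.
= (60.9/-1) · log₁₀(128/19.5) = -60.90 · log₁₀(6.564)
= -60.90 · (0.8172) = -49.77 mV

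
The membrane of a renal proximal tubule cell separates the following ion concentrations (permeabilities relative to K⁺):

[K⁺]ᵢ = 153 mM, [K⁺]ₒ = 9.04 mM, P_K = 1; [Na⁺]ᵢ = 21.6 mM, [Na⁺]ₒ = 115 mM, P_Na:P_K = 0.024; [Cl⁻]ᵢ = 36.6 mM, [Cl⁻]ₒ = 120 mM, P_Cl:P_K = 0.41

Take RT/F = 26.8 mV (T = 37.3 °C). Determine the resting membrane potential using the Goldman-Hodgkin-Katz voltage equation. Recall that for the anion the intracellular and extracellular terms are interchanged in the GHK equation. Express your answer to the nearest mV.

-54 mV

Vm = 26.8 · ln[(Σ P·[cation]ₒ + Σ P·[anion]ᵢ) / (Σ P·[cation]ᵢ + Σ P·[anion]ₒ)]
Numerator = 1×9.04 + 0.024×115 + 0.41×36.6 = 26.81
Denominator = 1×153 + 0.024×21.6 + 0.41×120 = 202.7
Vm = 26.8 · ln(0.13223) = 26.8 × (-2.0232) = -54.22 mV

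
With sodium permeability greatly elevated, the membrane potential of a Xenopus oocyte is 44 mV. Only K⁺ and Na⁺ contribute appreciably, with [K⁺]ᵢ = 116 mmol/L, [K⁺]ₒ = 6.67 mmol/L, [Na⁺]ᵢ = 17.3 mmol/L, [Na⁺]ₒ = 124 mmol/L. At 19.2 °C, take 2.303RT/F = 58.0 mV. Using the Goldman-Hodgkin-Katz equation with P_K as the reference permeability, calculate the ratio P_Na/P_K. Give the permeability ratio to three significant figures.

26.6

Let α = P_Na/P_K. GHK: Vm = 58.0·log₁₀[(Kₒ + α·Naₒ)/(Kᵢ + α·Naᵢ)].
10^(Vm/58.0) = 10^(44.0/58.0) = 5.7362
So 5.7362·(Kᵢ + α·Naᵢ) = Kₒ + α·Naₒ → α = (5.7362·116.0 − 6.67) / (124.0 − 5.7362·17.3)
α = (665.4 − 6.67) / (124.0 − 99.24) = 658.7/24.76 = 26.6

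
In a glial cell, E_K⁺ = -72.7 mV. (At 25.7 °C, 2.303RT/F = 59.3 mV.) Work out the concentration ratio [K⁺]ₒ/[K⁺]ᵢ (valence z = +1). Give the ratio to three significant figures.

log₁₀([out]/[in]) = E·z/(59.3) = -72.7 × 1 / 59.3 = -1.2260
[out]/[in] = 10^(-1.2260) = 0.05943

0.0594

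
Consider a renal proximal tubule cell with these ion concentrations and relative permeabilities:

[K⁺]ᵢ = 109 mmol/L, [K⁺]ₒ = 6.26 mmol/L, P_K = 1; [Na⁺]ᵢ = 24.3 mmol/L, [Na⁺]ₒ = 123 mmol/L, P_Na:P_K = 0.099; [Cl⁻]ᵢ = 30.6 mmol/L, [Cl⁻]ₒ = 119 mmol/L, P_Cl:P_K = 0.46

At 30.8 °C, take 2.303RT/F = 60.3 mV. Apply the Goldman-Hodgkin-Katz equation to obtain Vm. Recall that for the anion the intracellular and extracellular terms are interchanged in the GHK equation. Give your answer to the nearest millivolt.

Vm = 60.3 · log₁₀[(Σ P·[cation]ₒ + Σ P·[anion]ᵢ) / (Σ P·[cation]ᵢ + Σ P·[anion]ₒ)]
Numerator = 1×6.26 + 0.099×123 + 0.46×30.6 = 32.51
Denominator = 1×109 + 0.099×24.3 + 0.46×119 = 166.1
Vm = 60.3 · log₁₀(0.19569) = 60.3 × (-0.7084) = -42.72 mV

-43 mV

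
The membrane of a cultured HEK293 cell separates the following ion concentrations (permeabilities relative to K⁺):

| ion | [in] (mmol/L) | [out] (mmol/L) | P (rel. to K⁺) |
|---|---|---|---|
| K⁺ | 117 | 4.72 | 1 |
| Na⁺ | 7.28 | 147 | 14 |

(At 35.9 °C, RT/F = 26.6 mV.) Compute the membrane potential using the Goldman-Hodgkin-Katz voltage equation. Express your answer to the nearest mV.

60 mV

Vm = 26.6 · ln[(Σ P·[cation]ₒ + Σ P·[anion]ᵢ) / (Σ P·[cation]ᵢ + Σ P·[anion]ₒ)]
Numerator = 1×4.72 + 14×147 = 2063
Denominator = 1×117 + 14×7.28 = 218.9
Vm = 26.6 · ln(9.4223) = 26.6 × (2.2431) = 59.67 mV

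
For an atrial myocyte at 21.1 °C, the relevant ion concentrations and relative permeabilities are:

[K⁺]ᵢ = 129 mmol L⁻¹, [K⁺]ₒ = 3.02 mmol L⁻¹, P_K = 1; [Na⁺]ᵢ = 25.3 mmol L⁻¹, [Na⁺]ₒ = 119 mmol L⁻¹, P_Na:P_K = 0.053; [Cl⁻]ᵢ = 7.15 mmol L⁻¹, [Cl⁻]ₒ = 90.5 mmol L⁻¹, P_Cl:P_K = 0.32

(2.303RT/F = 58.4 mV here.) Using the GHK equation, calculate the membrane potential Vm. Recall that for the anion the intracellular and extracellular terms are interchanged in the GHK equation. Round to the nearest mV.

-66 mV

Vm = 58.4 · log₁₀[(Σ P·[cation]ₒ + Σ P·[anion]ᵢ) / (Σ P·[cation]ᵢ + Σ P·[anion]ₒ)]
Numerator = 1×3.02 + 0.053×119 + 0.32×7.15 = 11.62
Denominator = 1×129 + 0.053×25.3 + 0.32×90.5 = 159.3
Vm = 58.4 · log₁₀(0.072912) = 58.4 × (-1.1372) = -66.41 mV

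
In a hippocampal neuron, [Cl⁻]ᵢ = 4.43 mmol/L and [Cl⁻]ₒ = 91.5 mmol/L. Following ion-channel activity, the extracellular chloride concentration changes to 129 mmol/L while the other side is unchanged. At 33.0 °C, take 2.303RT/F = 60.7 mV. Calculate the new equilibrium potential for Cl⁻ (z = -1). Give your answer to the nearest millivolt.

After the shift: [Cl⁻]_out = 129, [Cl⁻]_in = 4.43 mmol/L.
E_new = (60.7/-1)·log₁₀(129/4.43) = -60.70 · (1.4642) = -88.88 mV

-89 mV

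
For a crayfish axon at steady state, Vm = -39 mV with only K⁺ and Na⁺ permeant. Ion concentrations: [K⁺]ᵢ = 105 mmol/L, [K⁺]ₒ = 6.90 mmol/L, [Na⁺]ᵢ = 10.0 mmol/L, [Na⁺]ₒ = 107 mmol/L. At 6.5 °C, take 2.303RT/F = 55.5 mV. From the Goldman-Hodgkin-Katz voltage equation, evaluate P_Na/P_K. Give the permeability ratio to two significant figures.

Let α = P_Na/P_K. GHK: Vm = 55.5·log₁₀[(Kₒ + α·Naₒ)/(Kᵢ + α·Naᵢ)].
10^(Vm/55.5) = 10^(-39.0/55.5) = 0.19829
So 0.19829·(Kᵢ + α·Naᵢ) = Kₒ + α·Naₒ → α = (0.19829·105.0 − 6.9) / (107.0 − 0.19829·10.0)
α = (20.82 − 6.9) / (107.0 − 1.983) = 13.92/105 = 0.1326

0.13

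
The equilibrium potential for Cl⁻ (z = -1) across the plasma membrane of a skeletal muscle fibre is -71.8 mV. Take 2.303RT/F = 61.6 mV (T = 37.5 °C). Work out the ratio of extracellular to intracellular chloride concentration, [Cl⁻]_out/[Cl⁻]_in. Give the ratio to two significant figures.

15

log₁₀([out]/[in]) = E·z/(61.6) = -71.8 × -1 / 61.6 = 1.1656
[out]/[in] = 10^(1.1656) = 14.64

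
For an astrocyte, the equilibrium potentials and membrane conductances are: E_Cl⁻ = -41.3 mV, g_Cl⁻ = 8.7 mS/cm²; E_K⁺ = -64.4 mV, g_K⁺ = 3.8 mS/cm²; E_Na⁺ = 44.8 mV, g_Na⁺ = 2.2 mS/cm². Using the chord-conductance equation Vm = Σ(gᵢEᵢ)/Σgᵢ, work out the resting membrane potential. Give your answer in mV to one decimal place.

-34.4 mV

Σ gᵢEᵢ = 8.7·(-41.3) + 3.8·(-64.4) + 2.2·(44.8) = -505.47
Σ gᵢ = 8.7 + 3.8 + 2.2 = 14.7
Vm = -505.47 / 14.7 = -34.39 mV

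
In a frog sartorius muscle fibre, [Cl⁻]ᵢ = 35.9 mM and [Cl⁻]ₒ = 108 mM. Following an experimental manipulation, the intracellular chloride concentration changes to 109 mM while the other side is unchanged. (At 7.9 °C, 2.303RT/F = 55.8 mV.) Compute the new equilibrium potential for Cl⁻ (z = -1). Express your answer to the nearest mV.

0 mV

After the shift: [Cl⁻]_out = 108, [Cl⁻]_in = 109 mM.
E_new = (55.8/-1)·log₁₀(108/109) = -55.80 · (-0.0040) = 0.22 mV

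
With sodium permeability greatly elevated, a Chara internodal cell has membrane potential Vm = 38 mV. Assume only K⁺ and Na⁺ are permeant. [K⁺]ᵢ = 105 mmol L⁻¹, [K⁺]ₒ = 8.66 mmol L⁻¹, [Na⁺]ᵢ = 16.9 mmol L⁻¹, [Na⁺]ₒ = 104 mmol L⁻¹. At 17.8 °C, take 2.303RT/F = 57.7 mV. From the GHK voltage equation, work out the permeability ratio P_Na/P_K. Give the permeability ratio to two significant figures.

17

Let α = P_Na/P_K. GHK: Vm = 57.7·log₁₀[(Kₒ + α·Naₒ)/(Kᵢ + α·Naᵢ)].
10^(Vm/57.7) = 10^(38.0/57.7) = 4.5559
So 4.5559·(Kᵢ + α·Naᵢ) = Kₒ + α·Naₒ → α = (4.5559·105.0 − 8.66) / (104.0 − 4.5559·16.9)
α = (478.4 − 8.66) / (104.0 − 77) = 469.7/27 = 17.39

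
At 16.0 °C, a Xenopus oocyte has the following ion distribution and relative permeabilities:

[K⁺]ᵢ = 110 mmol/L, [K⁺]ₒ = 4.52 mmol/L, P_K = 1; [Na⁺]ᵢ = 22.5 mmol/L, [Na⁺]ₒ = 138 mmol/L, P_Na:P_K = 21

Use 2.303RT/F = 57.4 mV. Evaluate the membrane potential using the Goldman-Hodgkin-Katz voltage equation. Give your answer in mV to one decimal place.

Vm = 57.4 · log₁₀[(Σ P·[cation]ₒ + Σ P·[anion]ᵢ) / (Σ P·[cation]ᵢ + Σ P·[anion]ₒ)]
Numerator = 1×4.52 + 21×138 = 2903
Denominator = 1×110 + 21×22.5 = 582.5
Vm = 57.4 · log₁₀(4.9829) = 57.4 × (0.6975) = 40.04 mV

40.0 mV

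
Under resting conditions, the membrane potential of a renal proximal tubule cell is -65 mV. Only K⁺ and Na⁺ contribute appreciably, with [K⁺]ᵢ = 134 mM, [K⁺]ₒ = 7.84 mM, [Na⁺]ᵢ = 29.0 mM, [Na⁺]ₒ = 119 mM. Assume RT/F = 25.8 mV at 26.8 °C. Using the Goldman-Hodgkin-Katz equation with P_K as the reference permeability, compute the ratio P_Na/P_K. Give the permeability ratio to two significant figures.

0.025

Let α = P_Na/P_K. GHK: Vm = 25.8·ln[(Kₒ + α·Naₒ)/(Kᵢ + α·Naᵢ)].
e^(Vm/25.8) = e^(-65.0/25.8) = 0.08051
So 0.08051·(Kᵢ + α·Naᵢ) = Kₒ + α·Naₒ → α = (0.08051·134.0 − 7.84) / (119.0 − 0.08051·29.0)
α = (10.79 − 7.84) / (119.0 − 2.335) = 2.948/116.7 = 0.02527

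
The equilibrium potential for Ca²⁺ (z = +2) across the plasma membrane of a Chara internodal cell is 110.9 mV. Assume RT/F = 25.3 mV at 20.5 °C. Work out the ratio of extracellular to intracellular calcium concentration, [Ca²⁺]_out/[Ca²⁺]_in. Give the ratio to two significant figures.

6400

ln([out]/[in]) = E·z/(25.3) = 110.9 × 2 / 25.3 = 8.7668
[out]/[in] = e^(8.7668) = 6418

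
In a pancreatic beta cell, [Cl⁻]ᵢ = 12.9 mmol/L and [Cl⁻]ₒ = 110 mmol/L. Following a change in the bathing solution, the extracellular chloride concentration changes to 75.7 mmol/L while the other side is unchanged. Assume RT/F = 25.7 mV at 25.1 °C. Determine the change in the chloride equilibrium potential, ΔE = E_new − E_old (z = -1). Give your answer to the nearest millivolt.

E_old = (25.7/-1)·ln(110/12.9) = -55.08 mV
E_new = (25.7/-1)·ln(75.7/12.9) = -45.48 mV
ΔE = -45.48 − (-55.08) = 9.60 mV

10 mV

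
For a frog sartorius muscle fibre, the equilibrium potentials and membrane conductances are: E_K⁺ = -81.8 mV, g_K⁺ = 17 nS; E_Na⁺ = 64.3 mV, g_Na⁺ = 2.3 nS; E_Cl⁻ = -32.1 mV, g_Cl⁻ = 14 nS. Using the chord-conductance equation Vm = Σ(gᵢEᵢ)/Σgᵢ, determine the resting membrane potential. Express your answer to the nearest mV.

-51 mV

Σ gᵢEᵢ = 17·(-81.8) + 2.3·(64.3) + 14·(-32.1) = -1692.11
Σ gᵢ = 17 + 2.3 + 14 = 33.3
Vm = -1692.11 / 33.3 = -50.81 mV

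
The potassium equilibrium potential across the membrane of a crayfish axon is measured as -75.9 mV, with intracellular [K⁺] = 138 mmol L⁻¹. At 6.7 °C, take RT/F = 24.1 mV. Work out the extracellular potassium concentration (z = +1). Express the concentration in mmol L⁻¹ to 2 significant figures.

5.9 mmol L⁻¹

Nernst: E = (24.1/1) · ln([out]/[in]), so ln([out]/[in]) = -75.9 × 1 / 24.1 = -3.1494.
[out]/[in] = e^(-3.1494) = 0.04288.
[out] = 0.04288 × 138 = 5.917 mmol L⁻¹.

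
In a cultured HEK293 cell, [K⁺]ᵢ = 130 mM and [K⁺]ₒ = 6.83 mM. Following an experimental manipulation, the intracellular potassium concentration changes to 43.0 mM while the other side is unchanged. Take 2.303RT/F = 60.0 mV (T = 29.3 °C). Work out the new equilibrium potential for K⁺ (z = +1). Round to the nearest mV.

After the shift: [K⁺]_out = 6.83, [K⁺]_in = 43.0 mM.
E_new = (60.0/1)·log₁₀(6.83/43.0) = 60.00 · (-0.7990) = -47.94 mV

-48 mV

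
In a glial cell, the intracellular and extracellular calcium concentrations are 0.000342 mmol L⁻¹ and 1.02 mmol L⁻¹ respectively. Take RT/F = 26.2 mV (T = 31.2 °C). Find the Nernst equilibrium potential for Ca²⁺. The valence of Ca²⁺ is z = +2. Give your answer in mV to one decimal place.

E = (26.2/z) · ln([Ca²⁺]_out/[Ca²⁺]_in) with z = +2.
= (26.2/2) · ln(1.02/0.000342) = 13.10 · ln(2982)
= 13.10 · (8.0005) = 104.81 mV

104.8 mV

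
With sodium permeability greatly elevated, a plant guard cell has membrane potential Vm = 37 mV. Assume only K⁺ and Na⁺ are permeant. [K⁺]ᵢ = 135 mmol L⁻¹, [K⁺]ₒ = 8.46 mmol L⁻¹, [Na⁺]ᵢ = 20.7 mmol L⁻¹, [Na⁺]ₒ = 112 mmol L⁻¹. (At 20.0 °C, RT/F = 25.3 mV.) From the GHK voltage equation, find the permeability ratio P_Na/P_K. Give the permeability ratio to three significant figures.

Let α = P_Na/P_K. GHK: Vm = 25.3·ln[(Kₒ + α·Naₒ)/(Kᵢ + α·Naᵢ)].
e^(Vm/25.3) = e^(37.0/25.3) = 4.3165
So 4.3165·(Kᵢ + α·Naᵢ) = Kₒ + α·Naₒ → α = (4.3165·135.0 − 8.46) / (112.0 − 4.3165·20.7)
α = (582.7 − 8.46) / (112.0 − 89.35) = 574.3/22.65 = 25.36

25.4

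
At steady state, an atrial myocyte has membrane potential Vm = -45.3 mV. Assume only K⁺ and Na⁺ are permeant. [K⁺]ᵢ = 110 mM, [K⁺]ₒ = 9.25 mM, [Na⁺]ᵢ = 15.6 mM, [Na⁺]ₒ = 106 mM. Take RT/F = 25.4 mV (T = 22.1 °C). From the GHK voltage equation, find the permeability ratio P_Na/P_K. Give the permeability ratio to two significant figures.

0.089

Let α = P_Na/P_K. GHK: Vm = 25.4·ln[(Kₒ + α·Naₒ)/(Kᵢ + α·Naᵢ)].
e^(Vm/25.4) = e^(-45.3/25.4) = 0.16805
So 0.16805·(Kᵢ + α·Naᵢ) = Kₒ + α·Naₒ → α = (0.16805·110.0 − 9.25) / (106.0 − 0.16805·15.6)
α = (18.49 − 9.25) / (106.0 − 2.622) = 9.236/103.4 = 0.08934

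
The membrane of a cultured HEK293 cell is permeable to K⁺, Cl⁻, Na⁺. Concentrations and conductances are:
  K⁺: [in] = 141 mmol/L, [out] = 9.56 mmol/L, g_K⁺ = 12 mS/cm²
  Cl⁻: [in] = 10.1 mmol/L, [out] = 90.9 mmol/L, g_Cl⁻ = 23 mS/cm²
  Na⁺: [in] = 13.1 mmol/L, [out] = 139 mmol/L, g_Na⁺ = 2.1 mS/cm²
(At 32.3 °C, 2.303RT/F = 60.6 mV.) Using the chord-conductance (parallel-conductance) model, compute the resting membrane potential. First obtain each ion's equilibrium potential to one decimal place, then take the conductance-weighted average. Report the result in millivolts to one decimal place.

E_K⁺ = (60.6/1)·log₁₀(9.56/141) = -70.8 mV
E_Cl⁻ = (60.6/-1)·log₁₀(90.9/10.1) = -57.8 mV
E_Na⁺ = (60.6/1)·log₁₀(139/13.1) = 62.2 mV
Vm = (Σ gᵢEᵢ)/(Σ gᵢ) = (12·-70.8 + 23·-57.8 + 2.1·62.2) / (12 + 23 + 2.1)
= -2048.38 / 37.1 = -55.21 mV

-55.2 mV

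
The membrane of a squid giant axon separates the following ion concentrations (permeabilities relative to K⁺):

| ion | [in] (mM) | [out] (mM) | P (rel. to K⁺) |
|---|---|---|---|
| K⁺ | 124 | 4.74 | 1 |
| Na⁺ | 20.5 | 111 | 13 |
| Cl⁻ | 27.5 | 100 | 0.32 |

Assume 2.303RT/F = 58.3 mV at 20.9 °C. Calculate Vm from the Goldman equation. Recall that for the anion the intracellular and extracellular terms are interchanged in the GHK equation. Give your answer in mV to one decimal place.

Vm = 58.3 · log₁₀[(Σ P·[cation]ₒ + Σ P·[anion]ᵢ) / (Σ P·[cation]ᵢ + Σ P·[anion]ₒ)]
Numerator = 1×4.74 + 13×111 + 0.32×27.5 = 1457
Denominator = 1×124 + 13×20.5 + 0.32×100 = 422.5
Vm = 58.3 · log₁₀(3.4474) = 58.3 × (0.5375) = 31.34 mV

31.3 mV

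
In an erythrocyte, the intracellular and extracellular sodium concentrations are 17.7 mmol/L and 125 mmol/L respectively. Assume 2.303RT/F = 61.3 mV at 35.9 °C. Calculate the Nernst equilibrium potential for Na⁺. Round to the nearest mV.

52 mV

E = (61.3/z) · log₁₀([Na⁺]_out/[Na⁺]_in) with z = +1.
= (61.3/1) · log₁₀(125/17.7) = 61.30 · log₁₀(7.062)
= 61.30 · (0.8489) = 52.04 mV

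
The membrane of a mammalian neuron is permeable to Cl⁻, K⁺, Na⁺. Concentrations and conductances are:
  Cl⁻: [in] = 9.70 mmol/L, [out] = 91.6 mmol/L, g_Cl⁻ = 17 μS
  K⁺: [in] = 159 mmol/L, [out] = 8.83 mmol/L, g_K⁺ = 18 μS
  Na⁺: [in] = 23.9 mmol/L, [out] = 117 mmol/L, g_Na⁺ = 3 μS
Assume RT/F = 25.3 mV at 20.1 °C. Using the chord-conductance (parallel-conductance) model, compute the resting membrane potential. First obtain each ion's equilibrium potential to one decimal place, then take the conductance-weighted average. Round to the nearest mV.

-57 mV

E_Cl⁻ = (25.3/-1)·ln(91.6/9.70) = -56.8 mV
E_K⁺ = (25.3/1)·ln(8.83/159) = -73.1 mV
E_Na⁺ = (25.3/1)·ln(117/23.9) = 40.2 mV
Vm = (Σ gᵢEᵢ)/(Σ gᵢ) = (17·-56.8 + 18·-73.1 + 3·40.2) / (17 + 18 + 3)
= -2160.80 / 38 = -56.86 mV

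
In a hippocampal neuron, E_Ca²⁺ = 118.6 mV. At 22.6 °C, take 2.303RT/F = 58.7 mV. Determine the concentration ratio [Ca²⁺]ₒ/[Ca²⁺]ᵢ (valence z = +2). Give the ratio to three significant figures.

11000

log₁₀([out]/[in]) = E·z/(58.7) = 118.6 × 2 / 58.7 = 4.0409
[out]/[in] = 10^(4.0409) = 1.099e+04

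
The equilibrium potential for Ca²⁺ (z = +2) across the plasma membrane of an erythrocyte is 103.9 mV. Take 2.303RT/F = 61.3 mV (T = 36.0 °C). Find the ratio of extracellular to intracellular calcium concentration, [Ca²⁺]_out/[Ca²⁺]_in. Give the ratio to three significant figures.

2450

log₁₀([out]/[in]) = E·z/(61.3) = 103.9 × 2 / 61.3 = 3.3899
[out]/[in] = 10^(3.3899) = 2454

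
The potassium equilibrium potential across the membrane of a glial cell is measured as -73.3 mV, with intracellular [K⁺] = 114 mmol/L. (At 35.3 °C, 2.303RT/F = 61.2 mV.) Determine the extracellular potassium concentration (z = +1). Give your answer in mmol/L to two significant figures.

7.2 mmol/L

Nernst: E = (61.2/1) · log₁₀([out]/[in]), so log₁₀([out]/[in]) = -73.3 × 1 / 61.2 = -1.1977.
[out]/[in] = 10^(-1.1977) = 0.06343.
[out] = 0.06343 × 114 = 7.231 mmol/L.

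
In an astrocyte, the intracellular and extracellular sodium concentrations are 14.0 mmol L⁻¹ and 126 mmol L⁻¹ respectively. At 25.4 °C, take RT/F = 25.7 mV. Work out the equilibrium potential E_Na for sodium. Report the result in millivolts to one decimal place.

E = (25.7/z) · ln([Na⁺]_out/[Na⁺]_in) with z = +1.
= (25.7/1) · ln(126/14.0) = 25.70 · ln(9)
= 25.70 · (2.1972) = 56.47 mV

56.5 mV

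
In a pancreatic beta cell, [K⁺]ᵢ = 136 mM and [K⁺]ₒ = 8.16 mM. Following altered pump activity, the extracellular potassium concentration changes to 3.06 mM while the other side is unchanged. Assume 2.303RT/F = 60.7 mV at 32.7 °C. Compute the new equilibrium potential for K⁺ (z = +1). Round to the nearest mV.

After the shift: [K⁺]_out = 3.06, [K⁺]_in = 136 mM.
E_new = (60.7/1)·log₁₀(3.06/136) = 60.70 · (-1.6478) = -100.02 mV

-100 mV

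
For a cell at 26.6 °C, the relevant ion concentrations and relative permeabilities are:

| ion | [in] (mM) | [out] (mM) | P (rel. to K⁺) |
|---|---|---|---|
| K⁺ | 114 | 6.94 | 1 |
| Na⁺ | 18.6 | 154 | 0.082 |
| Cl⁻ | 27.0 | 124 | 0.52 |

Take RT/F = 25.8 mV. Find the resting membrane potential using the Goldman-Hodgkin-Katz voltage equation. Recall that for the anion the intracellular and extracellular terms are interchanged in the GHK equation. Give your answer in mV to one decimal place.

Vm = 25.8 · ln[(Σ P·[cation]ₒ + Σ P·[anion]ᵢ) / (Σ P·[cation]ᵢ + Σ P·[anion]ₒ)]
Numerator = 1×6.94 + 0.082×154 + 0.52×27.0 = 33.61
Denominator = 1×114 + 0.082×18.6 + 0.52×124 = 180
Vm = 25.8 · ln(0.18671) = 25.8 × (-1.6782) = -43.30 mV

-43.3 mV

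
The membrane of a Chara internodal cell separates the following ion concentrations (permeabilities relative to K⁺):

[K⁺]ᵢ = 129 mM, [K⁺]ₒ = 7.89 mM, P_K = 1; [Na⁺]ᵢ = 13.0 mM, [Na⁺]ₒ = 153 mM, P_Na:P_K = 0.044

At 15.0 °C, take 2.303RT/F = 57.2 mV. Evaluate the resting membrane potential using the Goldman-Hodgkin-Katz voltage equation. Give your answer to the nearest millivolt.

-54 mV

Vm = 57.2 · log₁₀[(Σ P·[cation]ₒ + Σ P·[anion]ᵢ) / (Σ P·[cation]ᵢ + Σ P·[anion]ₒ)]
Numerator = 1×7.89 + 0.044×153 = 14.62
Denominator = 1×129 + 0.044×13.0 = 129.6
Vm = 57.2 · log₁₀(0.11285) = 57.2 × (-0.9475) = -54.20 mV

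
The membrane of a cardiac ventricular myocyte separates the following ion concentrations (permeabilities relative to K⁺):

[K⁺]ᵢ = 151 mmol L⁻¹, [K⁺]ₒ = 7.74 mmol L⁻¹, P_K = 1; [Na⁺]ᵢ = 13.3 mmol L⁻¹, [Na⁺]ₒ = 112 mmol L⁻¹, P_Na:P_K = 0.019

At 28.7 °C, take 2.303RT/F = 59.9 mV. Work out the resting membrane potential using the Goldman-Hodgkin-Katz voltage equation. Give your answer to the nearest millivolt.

-71 mV

Vm = 59.9 · log₁₀[(Σ P·[cation]ₒ + Σ P·[anion]ᵢ) / (Σ P·[cation]ᵢ + Σ P·[anion]ₒ)]
Numerator = 1×7.74 + 0.019×112 = 9.868
Denominator = 1×151 + 0.019×13.3 = 151.3
Vm = 59.9 · log₁₀(0.065242) = 59.9 × (-1.1855) = -71.01 mV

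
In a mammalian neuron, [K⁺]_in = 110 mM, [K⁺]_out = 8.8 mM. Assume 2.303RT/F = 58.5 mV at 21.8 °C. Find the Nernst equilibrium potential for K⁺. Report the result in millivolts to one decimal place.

E = (58.5/z) · log₁₀([K⁺]_out/[K⁺]_in) with z = +1.
= (58.5/1) · log₁₀(8.8/110) = 58.50 · log₁₀(0.08)
= 58.50 · (-1.0969) = -64.17 mV

-64.2 mV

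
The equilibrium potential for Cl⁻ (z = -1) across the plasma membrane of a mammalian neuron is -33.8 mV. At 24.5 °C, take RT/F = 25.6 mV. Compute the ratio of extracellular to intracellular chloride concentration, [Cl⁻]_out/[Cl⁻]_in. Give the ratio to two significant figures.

3.7

ln([out]/[in]) = E·z/(25.6) = -33.8 × -1 / 25.6 = 1.3203
[out]/[in] = e^(1.3203) = 3.745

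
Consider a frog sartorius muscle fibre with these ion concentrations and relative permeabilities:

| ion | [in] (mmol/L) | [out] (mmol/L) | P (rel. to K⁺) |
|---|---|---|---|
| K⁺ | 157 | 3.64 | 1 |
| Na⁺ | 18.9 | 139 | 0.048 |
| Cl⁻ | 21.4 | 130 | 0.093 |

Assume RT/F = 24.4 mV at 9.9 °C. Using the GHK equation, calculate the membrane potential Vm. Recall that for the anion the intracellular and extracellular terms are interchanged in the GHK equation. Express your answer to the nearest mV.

-64 mV

Vm = 24.4 · ln[(Σ P·[cation]ₒ + Σ P·[anion]ᵢ) / (Σ P·[cation]ᵢ + Σ P·[anion]ₒ)]
Numerator = 1×3.64 + 0.048×139 + 0.093×21.4 = 12.3
Denominator = 1×157 + 0.048×18.9 + 0.093×130 = 170
Vm = 24.4 · ln(0.072367) = 24.4 × (-2.6260) = -64.07 mV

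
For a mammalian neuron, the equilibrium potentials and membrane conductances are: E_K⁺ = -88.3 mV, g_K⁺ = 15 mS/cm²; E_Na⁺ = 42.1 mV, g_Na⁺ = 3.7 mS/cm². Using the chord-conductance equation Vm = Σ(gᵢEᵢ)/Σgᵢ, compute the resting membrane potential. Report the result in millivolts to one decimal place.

-62.5 mV

Σ gᵢEᵢ = 15·(-88.3) + 3.7·(42.1) = -1168.73
Σ gᵢ = 15 + 3.7 = 18.7
Vm = -1168.73 / 18.7 = -62.50 mV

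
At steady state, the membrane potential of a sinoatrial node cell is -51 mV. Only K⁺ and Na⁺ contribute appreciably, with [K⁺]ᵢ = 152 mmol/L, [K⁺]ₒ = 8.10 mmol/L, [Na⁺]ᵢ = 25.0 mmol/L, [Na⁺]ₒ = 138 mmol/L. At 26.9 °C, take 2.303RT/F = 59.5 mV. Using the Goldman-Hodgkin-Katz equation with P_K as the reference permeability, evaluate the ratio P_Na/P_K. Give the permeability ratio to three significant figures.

Let α = P_Na/P_K. GHK: Vm = 59.5·log₁₀[(Kₒ + α·Naₒ)/(Kᵢ + α·Naᵢ)].
10^(Vm/59.5) = 10^(-51.0/59.5) = 0.13895
So 0.13895·(Kᵢ + α·Naᵢ) = Kₒ + α·Naₒ → α = (0.13895·152.0 − 8.1) / (138.0 − 0.13895·25.0)
α = (21.12 − 8.1) / (138.0 − 3.474) = 13.02/134.5 = 0.09679

0.0968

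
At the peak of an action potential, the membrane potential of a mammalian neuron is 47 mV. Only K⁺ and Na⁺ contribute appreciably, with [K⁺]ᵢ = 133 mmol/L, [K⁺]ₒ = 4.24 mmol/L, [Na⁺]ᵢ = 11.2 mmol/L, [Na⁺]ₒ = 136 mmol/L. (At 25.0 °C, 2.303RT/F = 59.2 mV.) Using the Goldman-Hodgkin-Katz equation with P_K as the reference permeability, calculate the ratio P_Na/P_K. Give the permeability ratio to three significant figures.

12.4

Let α = P_Na/P_K. GHK: Vm = 59.2·log₁₀[(Kₒ + α·Naₒ)/(Kᵢ + α·Naᵢ)].
10^(Vm/59.2) = 10^(47.0/59.2) = 6.2218
So 6.2218·(Kᵢ + α·Naᵢ) = Kₒ + α·Naₒ → α = (6.2218·133.0 − 4.24) / (136.0 − 6.2218·11.2)
α = (827.5 − 4.24) / (136.0 − 69.68) = 823.3/66.32 = 12.41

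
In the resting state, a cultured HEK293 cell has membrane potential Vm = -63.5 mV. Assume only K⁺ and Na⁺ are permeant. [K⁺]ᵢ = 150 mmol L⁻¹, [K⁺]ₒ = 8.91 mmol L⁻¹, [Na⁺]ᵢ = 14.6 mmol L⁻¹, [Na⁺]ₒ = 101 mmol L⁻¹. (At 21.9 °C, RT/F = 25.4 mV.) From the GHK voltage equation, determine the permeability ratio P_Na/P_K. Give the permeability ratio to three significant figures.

Let α = P_Na/P_K. GHK: Vm = 25.4·ln[(Kₒ + α·Naₒ)/(Kᵢ + α·Naᵢ)].
e^(Vm/25.4) = e^(-63.5/25.4) = 0.082085
So 0.082085·(Kᵢ + α·Naᵢ) = Kₒ + α·Naₒ → α = (0.082085·150.0 − 8.91) / (101.0 − 0.082085·14.6)
α = (12.31 − 8.91) / (101.0 − 1.198) = 3.403/99.8 = 0.0341

0.0341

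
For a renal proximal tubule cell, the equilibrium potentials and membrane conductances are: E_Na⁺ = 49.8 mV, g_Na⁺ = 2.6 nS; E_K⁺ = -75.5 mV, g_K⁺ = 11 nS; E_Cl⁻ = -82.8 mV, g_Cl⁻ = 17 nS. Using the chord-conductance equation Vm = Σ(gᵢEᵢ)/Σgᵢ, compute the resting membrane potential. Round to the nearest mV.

Σ gᵢEᵢ = 2.6·(49.8) + 11·(-75.5) + 17·(-82.8) = -2108.62
Σ gᵢ = 2.6 + 11 + 17 = 30.6
Vm = -2108.62 / 30.6 = -68.91 mV

-69 mV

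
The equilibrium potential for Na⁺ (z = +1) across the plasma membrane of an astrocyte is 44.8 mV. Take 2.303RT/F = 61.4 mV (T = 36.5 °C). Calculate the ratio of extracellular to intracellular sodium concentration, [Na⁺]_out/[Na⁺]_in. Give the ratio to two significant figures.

5.4

log₁₀([out]/[in]) = E·z/(61.4) = 44.8 × 1 / 61.4 = 0.7296
[out]/[in] = 10^(0.7296) = 5.366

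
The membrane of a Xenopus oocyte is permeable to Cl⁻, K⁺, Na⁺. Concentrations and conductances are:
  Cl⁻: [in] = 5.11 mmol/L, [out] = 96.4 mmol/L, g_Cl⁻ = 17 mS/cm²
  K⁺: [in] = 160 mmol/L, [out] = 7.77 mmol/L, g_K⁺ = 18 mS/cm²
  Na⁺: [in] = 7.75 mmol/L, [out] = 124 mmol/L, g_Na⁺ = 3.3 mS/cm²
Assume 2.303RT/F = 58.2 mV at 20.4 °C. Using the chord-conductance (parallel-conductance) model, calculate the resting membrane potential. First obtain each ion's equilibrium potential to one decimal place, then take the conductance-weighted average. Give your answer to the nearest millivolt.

E_Cl⁻ = (58.2/-1)·log₁₀(96.4/5.11) = -74.2 mV
E_K⁺ = (58.2/1)·log₁₀(7.77/160) = -76.5 mV
E_Na⁺ = (58.2/1)·log₁₀(124/7.75) = 70.1 mV
Vm = (Σ gᵢEᵢ)/(Σ gᵢ) = (17·-74.2 + 18·-76.5 + 3.3·70.1) / (17 + 18 + 3.3)
= -2407.07 / 38.3 = -62.85 mV

-63 mV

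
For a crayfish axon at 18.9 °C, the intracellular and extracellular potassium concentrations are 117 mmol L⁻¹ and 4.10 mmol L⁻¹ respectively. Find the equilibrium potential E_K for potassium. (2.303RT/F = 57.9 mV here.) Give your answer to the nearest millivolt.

E = (57.9/z) · log₁₀([K⁺]_out/[K⁺]_in) with z = +1.
= (57.9/1) · log₁₀(4.10/117) = 57.90 · log₁₀(0.03504)
= 57.90 · (-1.4554) = -84.27 mV

-84 mV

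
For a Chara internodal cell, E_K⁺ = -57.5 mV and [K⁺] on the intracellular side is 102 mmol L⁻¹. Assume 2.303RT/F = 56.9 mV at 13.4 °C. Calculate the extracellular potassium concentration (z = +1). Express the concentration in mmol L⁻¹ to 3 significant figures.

Nernst: E = (56.9/1) · log₁₀([out]/[in]), so log₁₀([out]/[in]) = -57.5 × 1 / 56.9 = -1.0105.
[out]/[in] = 10^(-1.0105) = 0.0976.
[out] = 0.0976 × 102 = 9.955 mmol L⁻¹.

9.96 mmol L⁻¹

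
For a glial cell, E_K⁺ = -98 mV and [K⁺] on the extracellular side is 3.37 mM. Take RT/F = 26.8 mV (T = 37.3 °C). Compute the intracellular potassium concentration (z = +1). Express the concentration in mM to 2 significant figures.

Nernst: E = (26.8/1) · ln([out]/[in]), so ln([out]/[in]) = -98.0 × 1 / 26.8 = -3.6567.
[out]/[in] = e^(-3.6567) = 0.02582.
[in] = 3.37 / 0.02582 = 130.5 mM.

130 mM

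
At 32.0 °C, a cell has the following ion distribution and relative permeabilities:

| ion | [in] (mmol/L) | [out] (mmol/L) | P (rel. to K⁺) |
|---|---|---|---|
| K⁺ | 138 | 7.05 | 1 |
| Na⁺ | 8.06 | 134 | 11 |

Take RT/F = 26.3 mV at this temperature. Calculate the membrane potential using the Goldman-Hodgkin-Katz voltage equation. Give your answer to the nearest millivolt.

49 mV

Vm = 26.3 · ln[(Σ P·[cation]ₒ + Σ P·[anion]ᵢ) / (Σ P·[cation]ᵢ + Σ P·[anion]ₒ)]
Numerator = 1×7.05 + 11×134 = 1481
Denominator = 1×138 + 11×8.06 = 226.7
Vm = 26.3 · ln(6.5342) = 26.3 × (1.8771) = 49.37 mV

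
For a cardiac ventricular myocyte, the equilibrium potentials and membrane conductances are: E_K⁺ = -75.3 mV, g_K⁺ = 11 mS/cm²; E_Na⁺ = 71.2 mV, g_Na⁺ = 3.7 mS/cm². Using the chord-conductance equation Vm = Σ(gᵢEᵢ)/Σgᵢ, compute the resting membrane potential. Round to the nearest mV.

Σ gᵢEᵢ = 11·(-75.3) + 3.7·(71.2) = -564.86
Σ gᵢ = 11 + 3.7 = 14.7
Vm = -564.86 / 14.7 = -38.43 mV

-38 mV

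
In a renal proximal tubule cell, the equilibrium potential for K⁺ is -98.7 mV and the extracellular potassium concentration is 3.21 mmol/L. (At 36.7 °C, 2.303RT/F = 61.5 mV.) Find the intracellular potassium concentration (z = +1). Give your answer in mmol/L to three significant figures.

Nernst: E = (61.5/1) · log₁₀([out]/[in]), so log₁₀([out]/[in]) = -98.7 × 1 / 61.5 = -1.6049.
[out]/[in] = 10^(-1.6049) = 0.02484.
[in] = 3.21 / 0.02484 = 129.2 mmol/L.

129 mmol/L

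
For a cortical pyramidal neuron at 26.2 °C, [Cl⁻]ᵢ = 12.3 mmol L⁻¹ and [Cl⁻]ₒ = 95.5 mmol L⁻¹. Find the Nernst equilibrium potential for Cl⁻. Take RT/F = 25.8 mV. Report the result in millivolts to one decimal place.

E = (25.8/z) · ln([Cl⁻]_out/[Cl⁻]_in) with z = -1.
For an anion, dividing by z = -1 reverses the sign.
= (25.8/-1) · ln(95.5/12.3) = -25.80 · ln(7.764)
= -25.80 · (2.0495) = -52.88 mV

-52.9 mV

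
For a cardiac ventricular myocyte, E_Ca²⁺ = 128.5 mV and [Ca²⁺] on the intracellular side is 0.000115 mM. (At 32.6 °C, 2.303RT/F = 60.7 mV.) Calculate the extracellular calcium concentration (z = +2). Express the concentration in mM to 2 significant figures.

Nernst: E = (60.7/2) · log₁₀([out]/[in]), so log₁₀([out]/[in]) = 128.5 × 2 / 60.7 = 4.2339.
[out]/[in] = 10^(4.2339) = 1.714e+04.
[out] = 1.714e+04 × 0.000115 = 1.971 mM.

2.0 mM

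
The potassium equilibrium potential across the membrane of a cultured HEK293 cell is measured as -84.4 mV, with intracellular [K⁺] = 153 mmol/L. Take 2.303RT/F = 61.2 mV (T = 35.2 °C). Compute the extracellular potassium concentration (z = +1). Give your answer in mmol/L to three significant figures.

Nernst: E = (61.2/1) · log₁₀([out]/[in]), so log₁₀([out]/[in]) = -84.4 × 1 / 61.2 = -1.3791.
[out]/[in] = 10^(-1.3791) = 0.04177.
[out] = 0.04177 × 153 = 6.392 mmol/L.

6.39 mmol/L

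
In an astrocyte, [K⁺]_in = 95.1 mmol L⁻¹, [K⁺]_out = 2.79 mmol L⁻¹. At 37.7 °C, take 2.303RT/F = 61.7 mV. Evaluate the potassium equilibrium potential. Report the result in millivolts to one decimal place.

-94.6 mV

E = (61.7/z) · log₁₀([K⁺]_out/[K⁺]_in) with z = +1.
= (61.7/1) · log₁₀(2.79/95.1) = 61.70 · log₁₀(0.02934)
= 61.70 · (-1.5326) = -94.56 mV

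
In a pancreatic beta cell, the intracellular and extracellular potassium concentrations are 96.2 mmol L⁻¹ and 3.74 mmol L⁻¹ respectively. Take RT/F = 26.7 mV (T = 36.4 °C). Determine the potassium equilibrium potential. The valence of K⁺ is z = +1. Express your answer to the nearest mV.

E = (26.7/z) · ln([K⁺]_out/[K⁺]_in) with z = +1.
= (26.7/1) · ln(3.74/96.2) = 26.70 · ln(0.03888)
= 26.70 · (-3.2473) = -86.70 mV

-87 mV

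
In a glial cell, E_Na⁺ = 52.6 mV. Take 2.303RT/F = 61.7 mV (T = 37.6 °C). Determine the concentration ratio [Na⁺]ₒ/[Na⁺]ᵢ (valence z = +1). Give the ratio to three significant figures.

log₁₀([out]/[in]) = E·z/(61.7) = 52.6 × 1 / 61.7 = 0.8525
[out]/[in] = 10^(0.8525) = 7.121

7.12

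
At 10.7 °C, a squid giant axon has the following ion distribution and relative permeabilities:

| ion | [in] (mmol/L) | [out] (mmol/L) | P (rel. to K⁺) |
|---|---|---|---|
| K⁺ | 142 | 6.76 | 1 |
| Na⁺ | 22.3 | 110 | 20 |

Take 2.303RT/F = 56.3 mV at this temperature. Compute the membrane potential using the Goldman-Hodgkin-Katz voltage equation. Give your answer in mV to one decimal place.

Vm = 56.3 · log₁₀[(Σ P·[cation]ₒ + Σ P·[anion]ᵢ) / (Σ P·[cation]ᵢ + Σ P·[anion]ₒ)]
Numerator = 1×6.76 + 20×110 = 2207
Denominator = 1×142 + 20×22.3 = 588
Vm = 56.3 · log₁₀(3.753) = 56.3 × (0.5744) = 32.34 mV

32.3 mV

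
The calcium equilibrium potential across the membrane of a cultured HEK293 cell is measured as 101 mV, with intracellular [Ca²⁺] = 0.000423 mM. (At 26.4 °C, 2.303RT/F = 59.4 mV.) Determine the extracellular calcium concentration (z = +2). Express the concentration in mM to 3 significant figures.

1.06 mM

Nernst: E = (59.4/2) · log₁₀([out]/[in]), so log₁₀([out]/[in]) = 101.0 × 2 / 59.4 = 3.4007.
[out]/[in] = 10^(3.4007) = 2516.
[out] = 2516 × 0.000423 = 1.064 mM.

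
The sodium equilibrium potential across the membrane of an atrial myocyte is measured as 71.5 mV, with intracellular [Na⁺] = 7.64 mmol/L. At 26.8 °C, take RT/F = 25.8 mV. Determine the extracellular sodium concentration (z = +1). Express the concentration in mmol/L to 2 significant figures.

120 mmol/L

Nernst: E = (25.8/1) · ln([out]/[in]), so ln([out]/[in]) = 71.5 × 1 / 25.8 = 2.7713.
[out]/[in] = e^(2.7713) = 15.98.
[out] = 15.98 × 7.64 = 122.1 mmol/L.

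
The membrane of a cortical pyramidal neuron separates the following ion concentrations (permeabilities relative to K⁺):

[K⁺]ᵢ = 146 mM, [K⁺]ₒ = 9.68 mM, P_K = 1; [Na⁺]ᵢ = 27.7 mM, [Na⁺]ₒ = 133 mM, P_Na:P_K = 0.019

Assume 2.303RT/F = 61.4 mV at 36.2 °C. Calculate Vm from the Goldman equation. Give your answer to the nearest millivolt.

-66 mV

Vm = 61.4 · log₁₀[(Σ P·[cation]ₒ + Σ P·[anion]ᵢ) / (Σ P·[cation]ᵢ + Σ P·[anion]ₒ)]
Numerator = 1×9.68 + 0.019×133 = 12.21
Denominator = 1×146 + 0.019×27.7 = 146.5
Vm = 61.4 · log₁₀(0.083309) = 61.4 × (-1.0793) = -66.27 mV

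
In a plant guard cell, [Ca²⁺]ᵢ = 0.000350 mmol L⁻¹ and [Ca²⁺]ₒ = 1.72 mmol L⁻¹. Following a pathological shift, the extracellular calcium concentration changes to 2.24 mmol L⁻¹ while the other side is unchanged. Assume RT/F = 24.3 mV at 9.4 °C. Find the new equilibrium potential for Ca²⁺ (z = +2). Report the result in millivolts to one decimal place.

106.5 mV

After the shift: [Ca²⁺]_out = 2.24, [Ca²⁺]_in = 0.000350 mmol L⁻¹.
E_new = (24.3/2)·ln(2.24/0.000350) = 12.15 · (8.7641) = 106.48 mV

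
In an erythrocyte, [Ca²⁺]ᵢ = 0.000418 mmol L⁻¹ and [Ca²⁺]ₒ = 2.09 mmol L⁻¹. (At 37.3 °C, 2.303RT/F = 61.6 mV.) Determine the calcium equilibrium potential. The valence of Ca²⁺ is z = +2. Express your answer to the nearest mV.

114 mV

E = (61.6/z) · log₁₀([Ca²⁺]_out/[Ca²⁺]_in) with z = +2.
= (61.6/2) · log₁₀(2.09/0.000418) = 30.80 · log₁₀(5000)
= 30.80 · (3.6990) = 113.93 mV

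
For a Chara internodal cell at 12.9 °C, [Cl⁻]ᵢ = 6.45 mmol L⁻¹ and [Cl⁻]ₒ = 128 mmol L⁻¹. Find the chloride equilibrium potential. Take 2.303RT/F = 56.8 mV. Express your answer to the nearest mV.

-74 mV

E = (56.8/z) · log₁₀([Cl⁻]_out/[Cl⁻]_in) with z = -1.
For an anion, dividing by z = -1 reverses the sign.
= (56.8/-1) · log₁₀(128/6.45) = -56.80 · log₁₀(19.84)
= -56.80 · (1.2977) = -73.71 mV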